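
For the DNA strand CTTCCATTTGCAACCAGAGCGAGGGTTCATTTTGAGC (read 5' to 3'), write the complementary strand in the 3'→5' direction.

3′-GAAGGTAAACGTTGGTCTCGCTCCCAAGTAAAACTCG-5′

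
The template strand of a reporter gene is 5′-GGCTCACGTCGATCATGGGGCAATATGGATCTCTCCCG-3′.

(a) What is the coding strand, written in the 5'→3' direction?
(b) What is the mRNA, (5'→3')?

(a) The coding strand is the reverse complement of the template: complement CCGAGTGCAGCTAGTACCCCGTTATACCTAGAGAGGGC, then reverse.
(b) mRNA has the coding-strand sequence with T→U.

(a) 5'-CGGGAGAGATCCATATTGCCCCATGATCGACGTGAGCC-3'
(b) 5′-CGGGAGAGAUCCAUAUUGCCCCAUGAUCGACGUGAGCC-3′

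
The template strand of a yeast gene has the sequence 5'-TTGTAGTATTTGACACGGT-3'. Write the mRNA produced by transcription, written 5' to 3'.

5'-ACCGUGUCAAAUACUACAA-3'

RNA polymerase reads the template 3'→5' and synthesizes mRNA 5'→3' by base-pairing (A→U, T→A, G↔C). The complement of the template is AACATCATAAACTGTGCCA; antiparallel, so 5'→3' the coding strand is ACCGTGTCAAATACTACAA. Replace T with U for the mRNA.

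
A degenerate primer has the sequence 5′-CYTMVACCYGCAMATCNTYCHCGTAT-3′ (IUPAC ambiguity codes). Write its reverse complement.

5'-ATACGDGRANGATKTGCRGGTBKARG-3'

Standard pairs A↔T, G↔C; ambiguity codes pair Y↔R, M↔K, H↔D, V↔B, N↔N. Complement (GRAKBTGGRCGTKTAGNARGDGCATA), then reverse for 5'→3'.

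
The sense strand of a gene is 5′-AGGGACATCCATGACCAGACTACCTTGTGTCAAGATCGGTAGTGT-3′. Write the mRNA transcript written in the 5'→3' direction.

The mRNA is synthesized from the template strand, so it matches the coding strand with T replaced by U.

5'-AGGGACAUCCAUGACCAGACUACCUUGUGUCAAGAUCGGUAGUGU-3'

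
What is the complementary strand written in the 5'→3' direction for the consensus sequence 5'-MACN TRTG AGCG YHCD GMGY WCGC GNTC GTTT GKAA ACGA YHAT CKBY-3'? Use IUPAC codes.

Standard pairs A↔T, G↔C; ambiguity codes pair R↔Y, M↔K, W↔W, B↔V, D↔H, N↔N. Complement (KTGNAYACTCGCRDGHCKCRWGCGCNAGCAAACMTTTGCTRDTAGMVR), then reverse for 5'→3'.

5'-RVMGATDRTCGTTTMCAAACGANCGCGWRCKCHGDRCGCTCAYANGTK-3'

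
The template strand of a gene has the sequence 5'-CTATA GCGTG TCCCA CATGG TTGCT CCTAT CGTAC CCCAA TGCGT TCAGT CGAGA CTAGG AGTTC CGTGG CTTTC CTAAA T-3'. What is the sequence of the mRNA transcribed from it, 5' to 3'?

RNA polymerase reads the template 3'→5' and synthesizes mRNA 5'→3' by base-pairing (A→U, T→A, G↔C). The complement of the template is GATATCGCACAGGGTGTACCAACGAGGATAGCATGGGGTTACGCAAGTCAGCTCTGATCCTCAAGGCACCGAAAGGATTTA; antiparallel, so 5'→3' the coding strand is ATTTAGGAAAGCCACGGAACTCCTAGTCTCGACTGAACGCATTGGGGTACGATAGGAGCAACCATGTGGGACACGCTATAG. Replace T with U for the mRNA.

5'-AUUUAGGAAAGCCACGGAACUCCUAGUCUCGACUGAACGCAUUGGGGUACGAUAGGAGCAACCAUGUGGGACACGCUAUAG-3'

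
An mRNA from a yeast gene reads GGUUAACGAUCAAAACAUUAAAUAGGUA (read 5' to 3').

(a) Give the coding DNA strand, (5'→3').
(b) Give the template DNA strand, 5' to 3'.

(a) The coding strand matches the mRNA with U→T.
(b) The template strand is the reverse complement of the coding strand.

(a) 5′-GGTTAACGATCAAAACATTAAATAGGTA-3′
(b) 5'-TACCTATTTAATGTTTTGATCGTTAACC-3'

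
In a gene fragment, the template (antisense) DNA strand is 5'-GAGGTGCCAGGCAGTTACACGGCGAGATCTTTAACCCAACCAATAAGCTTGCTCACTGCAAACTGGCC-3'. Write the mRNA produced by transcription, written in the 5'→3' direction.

5'-GGCCAGUUUGCAGUGAGCAAGCUUAUUGGUUGGGUUAAAGAUCUCGCCGUGUAACUGCCUGGCACCUC-3'

RNA polymerase reads the template 3'→5' and synthesizes mRNA 5'→3' by base-pairing (A→U, T→A, G↔C). The complement of the template is CTCCACGGTCCGTCAATGTGCCGCTCTAGAAATTGGGTTGGTTATTCGAACGAGTGACGTTTGACCGG; antiparallel, so 5'→3' the coding strand is GGCCAGTTTGCAGTGAGCAAGCTTATTGGTTGGGTTAAAGATCTCGCCGTGTAACTGCCTGGCACCTC. Replace T with U for the mRNA.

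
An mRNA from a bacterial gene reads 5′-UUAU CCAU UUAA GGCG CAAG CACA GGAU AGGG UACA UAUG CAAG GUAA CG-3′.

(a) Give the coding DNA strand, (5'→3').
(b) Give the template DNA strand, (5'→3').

(a) The coding strand matches the mRNA with U→T.
(b) The template strand is the reverse complement of the coding strand.

(a) 5′-TTATCCATTTAAGGCGCAAGCACAGGATAGGGTACATATGCAAGGTAACG-3′
(b) 5'-CGTTACCTTGCATATGTACCCTATCCTGTGCTTGCGCCTTAAATGGATAA-3'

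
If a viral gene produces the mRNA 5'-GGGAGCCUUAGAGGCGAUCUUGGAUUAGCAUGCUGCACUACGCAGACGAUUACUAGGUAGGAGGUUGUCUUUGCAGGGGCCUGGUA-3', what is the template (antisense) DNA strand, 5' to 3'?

5'-TACCAGGCCCCTGCAAAGACAACCTCCTACCTAGTAATCGTCTGCGTAGTGCAGCATGCTAATCCAAGATCGCCTCTAAGGCTCCC-3'

Replace U with T to get the coding DNA strand: GGGAGCCTTAGAGGCGATCTTGGATTAGCATGCTGCACTACGCAGACGATTACTAGGTAGGAGGTTGTCTTTGCAGGGGCCTGGTA. The template strand is its reverse complement (complement CCCTCGGAATCTCCGCTAGAACCTAATCGTACGACGTGATGCGTCTGCTAATGATCCATCCTCCAACAGAAACGTCCCCGGACCAT, then reverse).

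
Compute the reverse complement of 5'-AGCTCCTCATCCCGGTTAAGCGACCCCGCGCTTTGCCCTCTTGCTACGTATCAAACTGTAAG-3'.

5′-CTTACAGTTTGATACGTAGCAAGAGGGCAAAGCGCGGGGTCGCTTAACCGGGATGAGGAGCT-3′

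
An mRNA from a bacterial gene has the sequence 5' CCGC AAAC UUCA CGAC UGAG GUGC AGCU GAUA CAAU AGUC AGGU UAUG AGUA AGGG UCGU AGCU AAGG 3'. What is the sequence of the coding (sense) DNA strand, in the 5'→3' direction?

The coding DNA strand has the same 5'→3' sequence as the mRNA with U replaced by T.

5'-CCGCAAACTTCACGACTGAGGTGCAGCTGATACAATAGTCAGGTTATGAGTAAGGGTCGTAGCTAAGG-3'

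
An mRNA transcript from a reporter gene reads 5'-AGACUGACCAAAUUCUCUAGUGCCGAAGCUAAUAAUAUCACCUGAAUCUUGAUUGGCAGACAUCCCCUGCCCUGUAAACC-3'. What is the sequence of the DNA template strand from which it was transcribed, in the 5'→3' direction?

5′-GGTTTACAGGGCAGGGGATGTCTGCCAATCAAGATTCAGGTGATATTATTAGCTTCGGCACTAGAGAATTTGGTCAGTCT-3′

Replace U with T to get the coding DNA strand: AGACTGACCAAATTCTCTAGTGCCGAAGCTAATAATATCACCTGAATCTTGATTGGCAGACATCCCCTGCCCTGTAAACC. The template strand is its reverse complement (complement TCTGACTGGTTTAAGAGATCACGGCTTCGATTATTATAGTGGACTTAGAACTAACCGTCTGTAGGGGACGGGACATTTGG, then reverse).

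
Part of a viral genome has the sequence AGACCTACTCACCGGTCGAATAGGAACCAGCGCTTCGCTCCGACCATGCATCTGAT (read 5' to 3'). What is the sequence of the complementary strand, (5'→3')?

5'-ATCAGATGCATGGTCGGAGCGAAGCGCTGGTTCCTATTCGACCGGTGAGTAGGTCT-3'

Pairing A↔T and G↔C gives TCTGGATGAGTGGCCAGCTTATCCTTGGTCGCGAAGCGAGGCTGGTACGTAGACTA, running 3'→5'. Reverse for the 5'→3' convention.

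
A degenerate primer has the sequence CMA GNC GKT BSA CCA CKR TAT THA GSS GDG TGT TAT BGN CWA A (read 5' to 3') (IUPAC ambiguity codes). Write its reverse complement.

5'-TTWGNCVATAACACHCSSCTDAATAYMGTGGTSVAMCGNCTKG-3'

Standard pairs A↔T, G↔C; ambiguity codes pair R↔Y, M↔K, W↔W, S↔S, B↔V, D↔H, N↔N. Complement (GKTCNGCMAVSTGGTGMYATAADTCSSCHCACAATAVCNGWTT), then reverse for 5'→3'.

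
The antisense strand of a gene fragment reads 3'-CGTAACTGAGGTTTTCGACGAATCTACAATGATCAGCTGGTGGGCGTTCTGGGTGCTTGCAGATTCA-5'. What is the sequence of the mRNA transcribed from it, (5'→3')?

5′-GCAUUGACUCCAAAAGCUGCUUAGAUGUUACUAGUCGACCACCCGCAAGACCCACGAACGUCUAAGU-3′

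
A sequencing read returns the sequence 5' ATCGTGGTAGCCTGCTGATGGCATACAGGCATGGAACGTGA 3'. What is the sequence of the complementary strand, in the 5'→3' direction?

The complement of ATCGTGGTAGCCTGCTGATGGCATACAGGCATGGAACGTGA is TAGCACCATCGGACGACTACCGTATGTCCGTACCTTGCACT (A↔T, G↔C). DNA strands are antiparallel, so the complementary strand runs 3'→5'; reversing gives the 5'→3' form.

5'-TCACGTTCCATGCCTGTATGCCATCAGCAGGCTACCACGAT-3'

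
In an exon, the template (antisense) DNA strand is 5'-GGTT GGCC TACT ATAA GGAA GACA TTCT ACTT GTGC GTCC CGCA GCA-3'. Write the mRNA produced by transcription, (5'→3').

RNA polymerase reads the template 3'→5' and synthesizes mRNA 5'→3' by base-pairing (A→U, T→A, G↔C). The complement of the template is CCAACCGGATGATATTCCTTCTGTAAGATGAACACGCAGGGCGTCGT; antiparallel, so 5'→3' the coding strand is TGCTGCGGGACGCACAAGTAGAATGTCTTCCTTATAGTAGGCCAACC. Replace T with U for the mRNA.

5'-UGCUGCGGGACGCACAAGUAGAAUGUCUUCCUUAUAGUAGGCCAACC-3'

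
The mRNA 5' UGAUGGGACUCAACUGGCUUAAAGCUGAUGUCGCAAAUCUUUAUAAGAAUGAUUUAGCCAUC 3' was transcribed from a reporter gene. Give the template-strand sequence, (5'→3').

Replace U with T to get the coding DNA strand: TGATGGGACTCAACTGGCTTAAAGCTGATGTCGCAAATCTTTATAAGAATGATTTAGCCATC. The template strand is its reverse complement (complement ACTACCCTGAGTTGACCGAATTTCGACTACAGCGTTTAGAAATATTCTTACTAAATCGGTAG, then reverse).

5′-GATGGCTAAATCATTCTTATAAAGATTTGCGACATCAGCTTTAAGCCAGTTGAGTCCCATCA-3′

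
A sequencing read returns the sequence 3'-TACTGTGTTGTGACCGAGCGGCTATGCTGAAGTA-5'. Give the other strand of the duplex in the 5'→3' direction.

The strand is given 3'→5', so its complement runs 5'→3' in the same left-to-right order: pair each base A↔T, G↔C.

5′-ATGACACAACACTGGCTCGCCGATACGACTTCAT-3′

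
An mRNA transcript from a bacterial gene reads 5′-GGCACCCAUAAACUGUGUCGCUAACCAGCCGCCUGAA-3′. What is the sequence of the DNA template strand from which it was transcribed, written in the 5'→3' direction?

Replace U with T to get the coding DNA strand: GGCACCCATAAACTGTGTCGCTAACCAGCCGCCTGAA. The template strand is its reverse complement (complement CCGTGGGTATTTGACACAGCGATTGGTCGGCGGACTT, then reverse).

5'-TTCAGGCGGCTGGTTAGCGACACAGTTTATGGGTGCC-3'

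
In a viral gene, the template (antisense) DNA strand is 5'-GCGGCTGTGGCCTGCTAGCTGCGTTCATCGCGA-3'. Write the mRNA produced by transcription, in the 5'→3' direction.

5'-UCGCGAUGAACGCAGCUAGCAGGCCACAGCCGC-3'

The mRNA has the sequence of the coding strand (reverse complement of the template) with T→U. Reverse complement of GCGGCTGTGGCCTGCTAGCTGCGTTCATCGCGA is TCGCGATGAACGCAGCTAGCAGGCCACAGCCGC; then T→U.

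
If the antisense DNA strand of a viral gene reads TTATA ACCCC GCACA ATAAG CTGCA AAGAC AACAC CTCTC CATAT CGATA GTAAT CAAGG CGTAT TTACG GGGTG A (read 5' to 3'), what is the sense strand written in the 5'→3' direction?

The coding strand is complementary and antiparallel to the template: take the complement (A↔T, G↔C) and reverse.

5'-TCACCCCGTAAATACGCCTTGATTACTATCGATATGGAGAGGTGTTGTCTTTGCAGCTTATTGTGCGGGGTTATAA-3'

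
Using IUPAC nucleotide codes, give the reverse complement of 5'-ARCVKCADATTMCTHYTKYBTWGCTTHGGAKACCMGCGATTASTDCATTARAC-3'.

5'-GTYTAATGHASTAATCGCKGGTMTCCDAAGCWAVRMARDAGKAATHTGMBGYT-3'

Standard pairs A↔T, G↔C; ambiguity codes pair R↔Y, M↔K, W↔W, S↔S, B↔V, D↔H. Complement (TYGBMGTHTAAKGADRAMRVAWCGAADCCTMTGGKCGCTAATSAHGTAATYTG), then reverse for 5'→3'.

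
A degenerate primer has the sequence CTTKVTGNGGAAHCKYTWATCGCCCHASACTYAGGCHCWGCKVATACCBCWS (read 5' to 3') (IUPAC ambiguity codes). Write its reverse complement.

Standard pairs A↔T, G↔C; ambiguity codes pair Y↔R, K↔M, W↔W, S↔S, B↔V, H↔D, N↔N. Complement (GAAMBACNCCTTDGMRAWTAGCGGGDTSTGARTCCGDGWCGMBTATGGVGWS), then reverse for 5'→3'.

5'-SWGVGGTATBMGCWGDGCCTRAGTSTDGGGCGATWARMGDTTCCNCABMAAG-3'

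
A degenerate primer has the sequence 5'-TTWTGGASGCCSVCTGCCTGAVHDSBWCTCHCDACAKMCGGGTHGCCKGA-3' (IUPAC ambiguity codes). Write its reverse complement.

Standard pairs A↔T, G↔C; ambiguity codes pair M↔K, W↔W, S↔S, B↔V, D↔H. Complement (AAWACCTSCGGSBGACGGACTBDHSVWGAGDGHTGTMKGCCCADCGGMCT), then reverse for 5'→3'.

5'-TCMGGCDACCCGKMTGTHGDGAGWVSHDBTCAGGCAGBSGGCSTCCAWAA-3'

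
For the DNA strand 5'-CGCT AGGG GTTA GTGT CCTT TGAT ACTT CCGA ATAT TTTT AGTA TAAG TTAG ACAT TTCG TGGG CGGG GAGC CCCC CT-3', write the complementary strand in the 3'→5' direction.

Base-pairing A↔T, G↔C gives the complement. The complementary strand is antiparallel, so paired with a 5'→3' strand it runs 3'→5'.

3'-GCGATCCCCAATCACAGGAAACTATGAAGGCTTATAAAAATCATATTCAATCTGTAAAGCACCCGCCCCTCGGGGGGA-5'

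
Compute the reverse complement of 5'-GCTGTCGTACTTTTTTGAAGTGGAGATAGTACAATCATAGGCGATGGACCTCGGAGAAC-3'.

5′-GTTCTCCGAGGTCCATCGCCTATGATTGTACTATCTCCACTTCAAAAAAGTACGACAGC-3′

Complement each base (A↔T, G↔C): CGACAGCATGAAAAAACTTCACCTCTATCATGTTAGTATCCGCTACCTGGAGCCTCTTG. Then reverse.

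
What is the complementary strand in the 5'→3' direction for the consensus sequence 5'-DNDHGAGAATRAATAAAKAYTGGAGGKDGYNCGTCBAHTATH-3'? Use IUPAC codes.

Standard pairs A↔T, G↔C; ambiguity codes pair R↔Y, K↔M, B↔V, D↔H, N↔N. Complement (HNHDCTCTTAYTTATTTMTRACCTCCMHCRNGCAGVTDATAD), then reverse for 5'→3'.

5′-DATADTVGACGNRCHMCCTCCARTMTTTATTYATTCTCDHNH-3′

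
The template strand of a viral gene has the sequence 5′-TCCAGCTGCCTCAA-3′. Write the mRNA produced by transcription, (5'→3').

RNA polymerase reads the template 3'→5' and synthesizes mRNA 5'→3' by base-pairing (A→U, T→A, G↔C). The complement of the template is AGGTCGACGGAGTT; antiparallel, so 5'→3' the coding strand is TTGAGGCAGCTGGA. Replace T with U for the mRNA.

5′-UUGAGGCAGCUGGA-3′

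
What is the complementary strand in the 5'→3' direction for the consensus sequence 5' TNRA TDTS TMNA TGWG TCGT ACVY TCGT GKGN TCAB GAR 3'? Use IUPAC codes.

5'-YTCVTGANCMCACGARBGTACGACWCATNKASAHATYNA-3'

Standard pairs A↔T, G↔C; ambiguity codes pair R↔Y, M↔K, W↔W, S↔S, B↔V, D↔H, N↔N. Complement (ANYTAHASAKNTACWCAGCATGBRAGCACMCNAGTVCTY), then reverse for 5'→3'.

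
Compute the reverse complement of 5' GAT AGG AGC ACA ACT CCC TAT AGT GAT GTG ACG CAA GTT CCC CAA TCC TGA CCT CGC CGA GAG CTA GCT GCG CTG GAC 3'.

Complement each base (A↔T, G↔C): CTATCCTCGTGTTGAGGGATATCACTACACTGCGTTCAAGGGGTTAGGACTGGAGCGGCTCTCGATCGACGCGACCTG. Then reverse.

5'-GTCCAGCGCAGCTAGCTCTCGGCGAGGTCAGGATTGGGGAACTTGCGTCACATCACTATAGGGAGTTGTGCTCCTATC-3'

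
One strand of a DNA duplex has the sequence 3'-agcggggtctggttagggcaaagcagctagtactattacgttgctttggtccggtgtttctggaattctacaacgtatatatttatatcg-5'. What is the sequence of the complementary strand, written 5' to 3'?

The strand is given 3'→5', so its complement runs 5'→3' in the same left-to-right order: pair each base A↔T, G↔C.

5'-TCGCCCCAGACCAATCCCGTTTCGTCGATCATGATAATGCAACGAAACCAGGCCACAAAGACCTTAAGATGTTGCATATATAAATATAGC-3'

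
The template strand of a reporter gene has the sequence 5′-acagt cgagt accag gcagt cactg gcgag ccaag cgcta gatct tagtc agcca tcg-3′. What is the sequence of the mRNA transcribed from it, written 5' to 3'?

5'-CGAUGGCUGACUAAGAUCUAGCGCUUGGCUCGCCAGUGACUGCCUGGUACUCGACUGU-3'

The mRNA has the sequence of the coding strand (reverse complement of the template) with T→U. Reverse complement of ACAGTCGAGTACCAGGCAGTCACTGGCGAGCCAAGCGCTAGATCTTAGTCAGCCATCG is CGATGGCTGACTAAGATCTAGCGCTTGGCTCGCCAGTGACTGCCTGGTACTCGACTGT; then T→U.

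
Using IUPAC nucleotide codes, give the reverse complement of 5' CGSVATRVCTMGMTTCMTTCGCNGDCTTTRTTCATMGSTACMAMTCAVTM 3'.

5'-KABTGAKTKGTASCKATGAAYAAAGHCNGCGAAKGAAKCKAGBYATBSCG-3'

Standard pairs A↔T, G↔C; ambiguity codes pair R↔Y, M↔K, S↔S, D↔H, V↔B, N↔N. Complement (GCSBTAYBGAKCKAAGKAAGCGNCHGAAAYAAGTAKCSATGKTKAGTBAK), then reverse for 5'→3'.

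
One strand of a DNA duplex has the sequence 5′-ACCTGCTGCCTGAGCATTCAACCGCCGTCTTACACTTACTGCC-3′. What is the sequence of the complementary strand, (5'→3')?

5'-GGCAGTAAGTGTAAGACGGCGGTTGAATGCTCAGGCAGCAGGT-3'

The complement of ACCTGCTGCCTGAGCATTCAACCGCCGTCTTACACTTACTGCC is TGGACGACGGACTCGTAAGTTGGCGGCAGAATGTGAATGACGG (A↔T, G↔C). DNA strands are antiparallel, so the complementary strand runs 3'→5'; reversing gives the 5'→3' form.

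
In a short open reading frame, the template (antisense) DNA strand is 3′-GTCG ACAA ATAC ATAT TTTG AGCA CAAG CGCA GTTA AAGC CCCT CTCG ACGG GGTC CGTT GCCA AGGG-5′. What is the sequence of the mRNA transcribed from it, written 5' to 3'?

5'-CAGCUGUUUAUGUAUAAAACUCGUGUUCGCGUCAAUUUCGGGGAGAGCUGCCCCAGGCAACGGUUCCC-3'

Reading the template 3'→5' as shown, RNA polymerase pairs each base (A→U, T→A, G↔C) to build mRNA 5'→3' directly.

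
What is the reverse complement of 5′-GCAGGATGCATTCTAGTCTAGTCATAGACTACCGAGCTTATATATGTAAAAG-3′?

5'-CTTTTACATATATAAGCTCGGTAGTCTATGACTAGACTAGAATGCATCCTGC-3'

Complement each base (A↔T, G↔C): CGTCCTACGTAAGATCAGATCAGTATCTGATGGCTCGAATATATACATTTTC. Then reverse.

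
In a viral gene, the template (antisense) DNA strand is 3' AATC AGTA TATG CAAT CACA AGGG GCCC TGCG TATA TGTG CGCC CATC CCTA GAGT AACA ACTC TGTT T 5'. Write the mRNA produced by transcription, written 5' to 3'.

5'-UUAGUCAUAUACGUUAGUGUUCCCCGGGACGCAUAUACACGCGGGUAGGGAUCUCAUUGUUGAGACAAA-3'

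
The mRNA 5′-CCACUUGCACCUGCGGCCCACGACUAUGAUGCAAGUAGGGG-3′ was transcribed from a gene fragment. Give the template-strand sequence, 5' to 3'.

Replace U with T to get the coding DNA strand: CCACTTGCACCTGCGGCCCACGACTATGATGCAAGTAGGGG. The template strand is its reverse complement (complement GGTGAACGTGGACGCCGGGTGCTGATACTACGTTCATCCCC, then reverse).

5′-CCCCTACTTGCATCATAGTCGTGGGCCGCAGGTGCAAGTGG-3′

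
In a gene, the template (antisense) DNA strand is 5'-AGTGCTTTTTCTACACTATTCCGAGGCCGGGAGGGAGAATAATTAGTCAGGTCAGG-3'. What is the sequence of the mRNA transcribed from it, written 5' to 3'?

5'-CCUGACCUGACUAAUUAUUCUCCCUCCCGGCCUCGGAAUAGUGUAGAAAAAGCACU-3'

RNA polymerase reads the template 3'→5' and synthesizes mRNA 5'→3' by base-pairing (A→U, T→A, G↔C). The complement of the template is TCACGAAAAAGATGTGATAAGGCTCCGGCCCTCCCTCTTATTAATCAGTCCAGTCC; antiparallel, so 5'→3' the coding strand is CCTGACCTGACTAATTATTCTCCCTCCCGGCCTCGGAATAGTGTAGAAAAAGCACT. Replace T with U for the mRNA.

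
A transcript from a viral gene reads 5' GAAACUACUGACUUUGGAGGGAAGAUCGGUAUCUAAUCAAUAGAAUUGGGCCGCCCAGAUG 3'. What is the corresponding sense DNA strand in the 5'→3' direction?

The coding DNA strand has the same 5'→3' sequence as the mRNA with U replaced by T.

5'-GAAACTACTGACTTTGGAGGGAAGATCGGTATCTAATCAATAGAATTGGGCCGCCCAGATG-3'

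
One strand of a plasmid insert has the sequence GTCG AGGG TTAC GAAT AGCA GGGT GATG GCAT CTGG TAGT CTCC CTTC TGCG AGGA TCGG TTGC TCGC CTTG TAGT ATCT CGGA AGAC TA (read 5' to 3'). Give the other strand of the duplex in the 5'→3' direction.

Pairing A↔T and G↔C gives CAGCTCCCAATGCTTATCGTCCCACTACCGTAGACCATCAGAGGGAAGACGCTCCTAGCCAACGAGCGGAACATCATAGAGCCTTCTGAT, running 3'→5'. Reverse for the 5'→3' convention.

5'-TAGTCTTCCGAGATACTACAAGGCGAGCAACCGATCCTCGCAGAAGGGAGACTACCAGATGCCATCACCCTGCTATTCGTAACCCTCGAC-3'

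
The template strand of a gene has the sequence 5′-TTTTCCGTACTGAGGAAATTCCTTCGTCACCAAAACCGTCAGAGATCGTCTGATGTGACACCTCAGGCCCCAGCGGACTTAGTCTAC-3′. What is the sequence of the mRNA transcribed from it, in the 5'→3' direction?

The mRNA has the sequence of the coding strand (reverse complement of the template) with T→U. Reverse complement of TTTTCCGTACTGAGGAAATTCCTTCGTCACCAAAACCGTCAGAGATCGTCTGATGTGACACCTCAGGCCCCAGCGGACTTAGTCTAC is GTAGACTAAGTCCGCTGGGGCCTGAGGTGTCACATCAGACGATCTCTGACGGTTTTGGTGACGAAGGAATTTCCTCAGTACGGAAAA; then T→U.

5'-GUAGACUAAGUCCGCUGGGGCCUGAGGUGUCACAUCAGACGAUCUCUGACGGUUUUGGUGACGAAGGAAUUUCCUCAGUACGGAAAA-3'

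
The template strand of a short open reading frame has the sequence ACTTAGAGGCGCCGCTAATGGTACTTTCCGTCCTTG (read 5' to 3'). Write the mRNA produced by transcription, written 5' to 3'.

RNA polymerase reads the template 3'→5' and synthesizes mRNA 5'→3' by base-pairing (A→U, T→A, G↔C). The complement of the template is TGAATCTCCGCGGCGATTACCATGAAAGGCAGGAAC; antiparallel, so 5'→3' the coding strand is CAAGGACGGAAAGTACCATTAGCGGCGCCTCTAAGT. Replace T with U for the mRNA.

5'-CAAGGACGGAAAGUACCAUUAGCGGCGCCUCUAAGU-3'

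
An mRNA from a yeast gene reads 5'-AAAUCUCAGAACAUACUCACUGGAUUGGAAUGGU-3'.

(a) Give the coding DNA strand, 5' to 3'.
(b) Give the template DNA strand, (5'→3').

(a) The coding strand matches the mRNA with U→T.
(b) The template strand is the reverse complement of the coding strand.

(a) 5'-AAATCTCAGAACATACTCACTGGATTGGAATGGT-3'
(b) 5'-ACCATTCCAATCCAGTGAGTATGTTCTGAGATTT-3'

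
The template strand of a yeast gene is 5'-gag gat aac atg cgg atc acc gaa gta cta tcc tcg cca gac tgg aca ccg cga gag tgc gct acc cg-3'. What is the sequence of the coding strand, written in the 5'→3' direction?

5'-CGGGTAGCGCACTCTCGCGGTGTCCAGTCTGGCGAGGATAGTACTTCGGTGATCCGCATGTTATCCTC-3'

The coding strand is complementary and antiparallel to the template: take the complement (A↔T, G↔C) and reverse.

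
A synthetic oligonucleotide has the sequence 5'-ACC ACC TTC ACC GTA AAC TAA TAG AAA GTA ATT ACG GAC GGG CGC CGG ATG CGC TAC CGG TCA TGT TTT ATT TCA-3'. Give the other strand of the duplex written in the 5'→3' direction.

5'-TGAAATAAAACATGACCGGTAGCGCATCCGGCGCCCGTCCGTAATTACTTTCTATTAGTTTACGGTGAAGGTGGT-3'

Pairing A↔T and G↔C gives TGGTGGAAGTGGCATTTGATTATCTTTCATTAATGCCTGCCCGCGGCCTACGCGATGGCCAGTACAAAATAAAGT, running 3'→5'. Reverse for the 5'→3' convention.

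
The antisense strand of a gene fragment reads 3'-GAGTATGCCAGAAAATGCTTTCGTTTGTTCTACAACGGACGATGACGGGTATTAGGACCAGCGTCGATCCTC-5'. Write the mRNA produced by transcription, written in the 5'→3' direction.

Reading the template 3'→5' as shown, RNA polymerase pairs each base (A→U, T→A, G↔C) to build mRNA 5'→3' directly.

5′-CUCAUACGGUCUUUUACGAAAGCAAACAAGAUGUUGCCUGCUACUGCCCAUAAUCCUGGUCGCAGCUAGGAG-3′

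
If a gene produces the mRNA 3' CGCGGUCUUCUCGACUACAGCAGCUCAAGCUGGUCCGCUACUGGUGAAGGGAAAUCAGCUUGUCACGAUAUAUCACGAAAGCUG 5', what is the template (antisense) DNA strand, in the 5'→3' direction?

5'-GCGCCAGAAGAGCTGATGTCGTCGAGTTCGACCAGGCGATGACCACTTCCCTTTAGTCGAACAGTGCTATATAGTGCTTTCGAC-3'

Written 5'→3' the mRNA is GUCGAAAGCACUAUAUAGCACUGUUCGACUAAAGGGAAGUGGUCAUCGCCUGGUCGAACUCGACGACAUCAGCUCUUCUGGCGC, so the coding DNA strand is GTCGAAAGCACTATATAGCACTGTTCGACTAAAGGGAAGTGGTCATCGCCTGGTCGAACTCGACGACATCAGCTCTTCTGGCGC. The template is its reverse complement.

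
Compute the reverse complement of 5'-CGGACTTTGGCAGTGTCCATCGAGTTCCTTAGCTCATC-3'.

5'-GATGAGCTAAGGAACTCGATGGACACTGCCAAAGTCCG-3'

Reading the sequence 3'→5' and pairing each base (A↔T, G↔C) gives the reverse complement directly.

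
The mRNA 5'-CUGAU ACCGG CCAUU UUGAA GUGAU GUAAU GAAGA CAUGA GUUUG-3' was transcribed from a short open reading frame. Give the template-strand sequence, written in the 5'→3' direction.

Replace U with T to get the coding DNA strand: CTGATACCGGCCATTTTGAAGTGATGTAATGAAGACATGAGTTTG. The template strand is its reverse complement (complement GACTATGGCCGGTAAAACTTCACTACATTACTTCTGTACTCAAAC, then reverse).

5'-CAAACTCATGTCTTCATTACATCACTTCAAAATGGCCGGTATCAG-3'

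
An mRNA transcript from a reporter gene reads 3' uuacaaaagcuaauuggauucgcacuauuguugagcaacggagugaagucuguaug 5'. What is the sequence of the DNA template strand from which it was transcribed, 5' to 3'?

5'-AATGTTTTCGATTAACCTAAGCGTGATAACAACTCGTTGCCTCACTTCAGACATAC-3'

Written 5'→3' the mRNA is GUAUGUCUGAAGUGAGGCAACGAGUUGUUAUCACGCUUAGGUUAAUCGAAAACAUU, so the coding DNA strand is GTATGTCTGAAGTGAGGCAACGAGTTGTTATCACGCTTAGGTTAATCGAAAACATT. The template is its reverse complement.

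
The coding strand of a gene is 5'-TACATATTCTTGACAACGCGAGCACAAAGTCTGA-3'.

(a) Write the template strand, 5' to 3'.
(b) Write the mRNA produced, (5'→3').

(a) 5'-TCAGACTTTGTGCTCGCGTTGTCAAGAATATGTA-3'
(b) 5'-UACAUAUUCUUGACAACGCGAGCACAAAGUCUGA-3'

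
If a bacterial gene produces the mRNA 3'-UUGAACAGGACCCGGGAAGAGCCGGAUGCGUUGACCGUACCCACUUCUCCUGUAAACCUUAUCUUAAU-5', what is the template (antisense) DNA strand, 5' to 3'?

5'-AACTTGTCCTGGGCCCTTCTCGGCCTACGCAACTGGCATGGGTGAAGAGGACATTTGGAATAGAATTA-3'

Written 5'→3' the mRNA is UAAUUCUAUUCCAAAUGUCCUCUUCACCCAUGCCAGUUGCGUAGGCCGAGAAGGGCCCAGGACAAGUU, so the coding DNA strand is TAATTCTATTCCAAATGTCCTCTTCACCCATGCCAGTTGCGTAGGCCGAGAAGGGCCCAGGACAAGTT. The template is its reverse complement.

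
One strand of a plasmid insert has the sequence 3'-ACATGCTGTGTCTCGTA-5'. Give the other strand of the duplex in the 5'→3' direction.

5'-TGTACGACACAGAGCAT-3'

The strand is given 3'→5', so its complement runs 5'→3' in the same left-to-right order: pair each base A↔T, G↔C.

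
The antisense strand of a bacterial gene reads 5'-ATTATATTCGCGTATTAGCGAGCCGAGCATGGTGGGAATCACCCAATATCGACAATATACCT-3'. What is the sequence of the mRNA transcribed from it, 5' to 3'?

The mRNA has the sequence of the coding strand (reverse complement of the template) with T→U. Reverse complement of ATTATATTCGCGTATTAGCGAGCCGAGCATGGTGGGAATCACCCAATATCGACAATATACCT is AGGTATATTGTCGATATTGGGTGATTCCCACCATGCTCGGCTCGCTAATACGCGAATATAAT; then T→U.

5'-AGGUAUAUUGUCGAUAUUGGGUGAUUCCCACCAUGCUCGGCUCGCUAAUACGCGAAUAUAAU-3'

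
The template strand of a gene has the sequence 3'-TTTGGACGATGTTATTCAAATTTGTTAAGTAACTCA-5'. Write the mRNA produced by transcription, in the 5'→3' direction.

5'-AAACCUGCUACAAUAAGUUUAAACAAUUCAUUGAGU-3'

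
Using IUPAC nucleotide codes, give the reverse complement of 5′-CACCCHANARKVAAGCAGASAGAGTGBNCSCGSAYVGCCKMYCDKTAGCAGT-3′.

Standard pairs A↔T, G↔C; ambiguity codes pair R↔Y, M↔K, S↔S, B↔V, D↔H, N↔N. Complement (GTGGGDTNTYMBTTCGTCTSTCTCACVNGSGCSTRBCGGMKRGHMATCGTCA), then reverse for 5'→3'.

5'-ACTGCTAMHGRKMGGCBRTSCGSGNVCACTCTSTCTGCTTBMYTNTDGGGTG-3'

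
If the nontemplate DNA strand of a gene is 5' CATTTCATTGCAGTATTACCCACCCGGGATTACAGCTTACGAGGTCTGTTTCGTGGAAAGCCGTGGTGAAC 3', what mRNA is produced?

mRNA has the coding-strand sequence with U in place of T.

5′-CAUUUCAUUGCAGUAUUACCCACCCGGGAUUACAGCUUACGAGGUCUGUUUCGUGGAAAGCCGUGGUGAAC-3′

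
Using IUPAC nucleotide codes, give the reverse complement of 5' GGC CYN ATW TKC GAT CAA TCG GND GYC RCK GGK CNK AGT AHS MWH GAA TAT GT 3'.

5'-ACATATTCDWKSDTACTMNGMCCMGYGRCHNCCGATTGATCGMAWATNRGGCC-3'

Standard pairs A↔T, G↔C; ambiguity codes pair R↔Y, M↔K, W↔W, S↔S, D↔H, N↔N. Complement (CCGGRNTAWAMGCTAGTTAGCCNHCRGYGMCCMGNMTCATDSKWDCTTATACA), then reverse for 5'→3'.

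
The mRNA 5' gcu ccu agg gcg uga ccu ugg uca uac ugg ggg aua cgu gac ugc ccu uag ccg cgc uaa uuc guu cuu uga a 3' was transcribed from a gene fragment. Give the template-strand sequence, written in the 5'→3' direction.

Replace U with T to get the coding DNA strand: GCTCCTAGGGCGTGACCTTGGTCATACTGGGGGATACGTGACTGCCCTTAGCCGCGCTAATTCGTTCTTTGAA. The template strand is its reverse complement (complement CGAGGATCCCGCACTGGAACCAGTATGACCCCCTATGCACTGACGGGAATCGGCGCGATTAAGCAAGAAACTT, then reverse).

5′-TTCAAAGAACGAATTAGCGCGGCTAAGGGCAGTCACGTATCCCCCAGTATGACCAAGGTCACGCCCTAGGAGC-3′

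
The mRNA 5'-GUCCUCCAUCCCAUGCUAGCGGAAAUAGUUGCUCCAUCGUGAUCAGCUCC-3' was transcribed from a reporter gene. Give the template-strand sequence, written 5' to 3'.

5′-GGAGCTGATCACGATGGAGCAACTATTTCCGCTAGCATGGGATGGAGGAC-3′

Replace U with T to get the coding DNA strand: GTCCTCCATCCCATGCTAGCGGAAATAGTTGCTCCATCGTGATCAGCTCC. The template strand is its reverse complement (complement CAGGAGGTAGGGTACGATCGCCTTTATCAACGAGGTAGCACTAGTCGAGG, then reverse).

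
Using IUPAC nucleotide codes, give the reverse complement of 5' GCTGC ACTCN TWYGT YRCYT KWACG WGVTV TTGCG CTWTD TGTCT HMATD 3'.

5'-HATKDAGACAHAWAGCGCAABABCWCGTWMARGYRACRWANGAGTGCAGC-3'

Standard pairs A↔T, G↔C; ambiguity codes pair R↔Y, M↔K, W↔W, D↔H, V↔B, N↔N. Complement (CGACGTGAGNAWRCARYGRAMWTGCWCBABAACGCGAWAHACAGADKTAH), then reverse for 5'→3'.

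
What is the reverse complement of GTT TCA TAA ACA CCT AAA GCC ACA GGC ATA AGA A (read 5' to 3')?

5′-TTCTTATGCCTGTGGCTTTAGGTGTTTATGAAAC-3′

Reading the sequence 3'→5' and pairing each base (A↔T, G↔C) gives the reverse complement directly.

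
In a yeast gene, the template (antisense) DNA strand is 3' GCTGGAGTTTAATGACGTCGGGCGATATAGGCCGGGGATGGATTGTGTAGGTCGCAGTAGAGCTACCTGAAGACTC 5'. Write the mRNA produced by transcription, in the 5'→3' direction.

5'-CGACCUCAAAUUACUGCAGCCCGCUAUAUCCGGCCCCUACCUAACACAUCCAGCGUCAUCUCGAUGGACUUCUGAG-3'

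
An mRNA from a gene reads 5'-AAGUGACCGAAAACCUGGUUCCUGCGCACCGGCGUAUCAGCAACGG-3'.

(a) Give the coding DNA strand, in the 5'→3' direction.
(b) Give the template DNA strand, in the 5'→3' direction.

(a) 5'-AAGTGACCGAAAACCTGGTTCCTGCGCACCGGCGTATCAGCAACGG-3'
(b) 5'-CCGTTGCTGATACGCCGGTGCGCAGGAACCAGGTTTTCGGTCACTT-3'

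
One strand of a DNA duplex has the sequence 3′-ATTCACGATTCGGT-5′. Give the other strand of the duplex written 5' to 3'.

5'-TAAGTGCTAAGCCA-3'

The strand is given 3'→5', so its complement runs 5'→3' in the same left-to-right order: pair each base A↔T, G↔C.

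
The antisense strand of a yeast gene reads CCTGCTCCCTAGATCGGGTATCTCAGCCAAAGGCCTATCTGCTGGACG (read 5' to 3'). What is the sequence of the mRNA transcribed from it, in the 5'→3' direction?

5'-CGUCCAGCAGAUAGGCCUUUGGCUGAGAUACCCGAUCUAGGGAGCAGG-3'

RNA polymerase reads the template 3'→5' and synthesizes mRNA 5'→3' by base-pairing (A→U, T→A, G↔C). The complement of the template is GGACGAGGGATCTAGCCCATAGAGTCGGTTTCCGGATAGACGACCTGC; antiparallel, so 5'→3' the coding strand is CGTCCAGCAGATAGGCCTTTGGCTGAGATACCCGATCTAGGGAGCAGG. Replace T with U for the mRNA.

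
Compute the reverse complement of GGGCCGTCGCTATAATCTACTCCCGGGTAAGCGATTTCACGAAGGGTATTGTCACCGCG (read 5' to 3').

Complement each base (A↔T, G↔C): CCCGGCAGCGATATTAGATGAGGGCCCATTCGCTAAAGTGCTTCCCATAACAGTGGCGC. Then reverse.

5′-CGCGGTGACAATACCCTTCGTGAAATCGCTTACCCGGGAGTAGATTATAGCGACGGCCC-3′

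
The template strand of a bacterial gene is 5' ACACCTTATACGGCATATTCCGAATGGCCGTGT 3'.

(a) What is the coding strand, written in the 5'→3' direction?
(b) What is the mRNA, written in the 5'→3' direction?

(a) The coding strand is the reverse complement of the template: complement TGTGGAATATGCCGTATAAGGCTTACCGGCACA, then reverse.
(b) mRNA has the coding-strand sequence with T→U.

(a) 5'-ACACGGCCATTCGGAATATGCCGTATAAGGTGT-3'
(b) 5'-ACACGGCCAUUCGGAAUAUGCCGUAUAAGGUGU-3'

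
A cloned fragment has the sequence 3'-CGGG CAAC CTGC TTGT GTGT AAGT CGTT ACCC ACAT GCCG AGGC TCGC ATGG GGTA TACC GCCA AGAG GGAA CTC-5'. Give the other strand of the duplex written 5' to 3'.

The strand is given 3'→5', so its complement runs 5'→3' in the same left-to-right order: pair each base A↔T, G↔C.

5'-GCCCGTTGGACGAACACACATTCAGCAATGGGTGTACGGCTCCGAGCGTACCCCATATGGCGGTTCTCCCTTGAG-3'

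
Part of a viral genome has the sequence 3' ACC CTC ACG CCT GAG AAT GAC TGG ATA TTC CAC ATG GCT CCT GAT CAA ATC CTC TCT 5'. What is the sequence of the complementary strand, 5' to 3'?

5′-TGGGAGTGCGGACTCTTACTGACCTATAAGGTGTACCGAGGACTAGTTTAGGAGAGA-3′

The strand is given 3'→5', so its complement runs 5'→3' in the same left-to-right order: pair each base A↔T, G↔C.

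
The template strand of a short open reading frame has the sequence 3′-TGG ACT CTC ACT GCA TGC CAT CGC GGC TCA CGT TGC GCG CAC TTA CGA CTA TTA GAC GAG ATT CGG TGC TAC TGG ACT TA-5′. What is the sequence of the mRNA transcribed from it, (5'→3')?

5'-ACCUGAGAGUGACGUACGGUAGCGCCGAGUGCAACGCGCGUGAAUGCUGAUAAUCUGCUCUAAGCCACGAUGACCUGAAU-3'

Reading the template 3'→5' as shown, RNA polymerase pairs each base (A→U, T→A, G↔C) to build mRNA 5'→3' directly.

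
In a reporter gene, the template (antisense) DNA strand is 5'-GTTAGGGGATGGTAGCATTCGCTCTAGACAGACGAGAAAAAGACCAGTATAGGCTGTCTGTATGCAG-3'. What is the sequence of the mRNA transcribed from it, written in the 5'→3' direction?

RNA polymerase reads the template 3'→5' and synthesizes mRNA 5'→3' by base-pairing (A→U, T→A, G↔C). The complement of the template is CAATCCCCTACCATCGTAAGCGAGATCTGTCTGCTCTTTTTCTGGTCATATCCGACAGACATACGTC; antiparallel, so 5'→3' the coding strand is CTGCATACAGACAGCCTATACTGGTCTTTTTCTCGTCTGTCTAGAGCGAATGCTACCATCCCCTAAC. Replace T with U for the mRNA.

5′-CUGCAUACAGACAGCCUAUACUGGUCUUUUUCUCGUCUGUCUAGAGCGAAUGCUACCAUCCCCUAAC-3′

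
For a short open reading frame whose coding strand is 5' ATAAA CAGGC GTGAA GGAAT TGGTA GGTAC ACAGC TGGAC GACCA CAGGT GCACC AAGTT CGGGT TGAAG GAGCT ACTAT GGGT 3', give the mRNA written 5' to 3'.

5′-AUAAACAGGCGUGAAGGAAUUGGUAGGUACACAGCUGGACGACCACAGGUGCACCAAGUUCGGGUUGAAGGAGCUACUAUGGGU-3′

The mRNA is synthesized from the template strand, so it matches the coding strand with T replaced by U.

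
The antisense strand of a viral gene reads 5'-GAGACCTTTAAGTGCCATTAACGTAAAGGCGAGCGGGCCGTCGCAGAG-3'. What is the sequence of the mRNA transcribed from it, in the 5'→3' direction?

5'-CUCUGCGACGGCCCGCUCGCCUUUACGUUAAUGGCACUUAAAGGUCUC-3'

RNA polymerase reads the template 3'→5' and synthesizes mRNA 5'→3' by base-pairing (A→U, T→A, G↔C). The complement of the template is CTCTGGAAATTCACGGTAATTGCATTTCCGCTCGCCCGGCAGCGTCTC; antiparallel, so 5'→3' the coding strand is CTCTGCGACGGCCCGCTCGCCTTTACGTTAATGGCACTTAAAGGTCTC. Replace T with U for the mRNA.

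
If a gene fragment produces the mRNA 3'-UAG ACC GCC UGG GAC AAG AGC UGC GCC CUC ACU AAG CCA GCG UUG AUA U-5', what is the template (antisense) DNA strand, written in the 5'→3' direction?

5'-ATCTGGCGGACCCTGTTCTCGACGCGGGAGTGATTCGGTCGCAACTATA-3'

Written 5'→3' the mRNA is UAUAGUUGCGACCGAAUCACUCCCGCGUCGAGAACAGGGUCCGCCAGAU, so the coding DNA strand is TATAGTTGCGACCGAATCACTCCCGCGTCGAGAACAGGGTCCGCCAGAT. The template is its reverse complement.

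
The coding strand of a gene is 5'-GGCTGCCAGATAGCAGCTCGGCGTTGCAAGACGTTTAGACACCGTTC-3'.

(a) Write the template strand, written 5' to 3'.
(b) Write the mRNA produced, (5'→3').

(a) 5′-GAACGGTGTCTAAACGTCTTGCAACGCCGAGCTGCTATCTGGCAGCC-3′
(b) 5′-GGCUGCCAGAUAGCAGCUCGGCGUUGCAAGACGUUUAGACACCGUUC-3′

(a) The template strand is the reverse complement of the coding strand: complement CCGACGGTCTATCGTCGAGCCGCAACGTTCTGCAAATCTGTGGCAAG, then reverse.
(b) mRNA matches the coding strand with T→U.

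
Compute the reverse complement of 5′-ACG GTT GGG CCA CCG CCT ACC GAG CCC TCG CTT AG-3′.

5'-CTAAGCGAGGGCTCGGTAGGCGGTGGCCCAACCGT-3'

Complement each base (A↔T, G↔C): TGCCAACCCGGTGGCGGATGGCTCGGGAGCGAATC. Then reverse.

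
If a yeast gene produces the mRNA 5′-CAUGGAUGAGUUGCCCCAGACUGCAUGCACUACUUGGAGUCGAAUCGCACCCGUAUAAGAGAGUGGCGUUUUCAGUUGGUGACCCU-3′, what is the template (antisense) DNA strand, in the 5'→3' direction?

5'-AGGGTCACCAACTGAAAACGCCACTCTCTTATACGGGTGCGATTCGACTCCAAGTAGTGCATGCAGTCTGGGGCAACTCATCCATG-3'

Replace U with T to get the coding DNA strand: CATGGATGAGTTGCCCCAGACTGCATGCACTACTTGGAGTCGAATCGCACCCGTATAAGAGAGTGGCGTTTTCAGTTGGTGACCCT. The template strand is its reverse complement (complement GTACCTACTCAACGGGGTCTGACGTACGTGATGAACCTCAGCTTAGCGTGGGCATATTCTCTCACCGCAAAAGTCAACCACTGGGA, then reverse).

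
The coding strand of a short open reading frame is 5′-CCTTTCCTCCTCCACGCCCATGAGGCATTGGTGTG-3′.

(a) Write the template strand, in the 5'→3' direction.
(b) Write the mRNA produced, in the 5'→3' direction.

(a) The template strand is the reverse complement of the coding strand: complement GGAAAGGAGGAGGTGCGGGTACTCCGTAACCACAC, then reverse.
(b) mRNA matches the coding strand with T→U.

(a) 5′-CACACCAATGCCTCATGGGCGTGGAGGAGGAAAGG-3′
(b) 5'-CCUUUCCUCCUCCACGCCCAUGAGGCAUUGGUGUG-3'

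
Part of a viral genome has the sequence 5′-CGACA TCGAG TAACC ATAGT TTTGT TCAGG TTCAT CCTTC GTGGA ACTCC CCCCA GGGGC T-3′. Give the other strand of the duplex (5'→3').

Pairing A↔T and G↔C gives GCTGTAGCTCATTGGTATCAAAACAAGTCCAAGTAGGAAGCACCTTGAGGGGGGTCCCCGA, running 3'→5'. Reverse for the 5'→3' convention.

5′-AGCCCCTGGGGGGAGTTCCACGAAGGATGAACCTGAACAAAACTATGGTTACTCGATGTCG-3′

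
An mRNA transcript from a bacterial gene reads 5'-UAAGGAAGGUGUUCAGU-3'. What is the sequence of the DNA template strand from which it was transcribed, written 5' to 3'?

5'-ACTGAACACCTTCCTTA-3'

Replace U with T to get the coding DNA strand: TAAGGAAGGTGTTCAGT. The template strand is its reverse complement (complement ATTCCTTCCACAAGTCA, then reverse).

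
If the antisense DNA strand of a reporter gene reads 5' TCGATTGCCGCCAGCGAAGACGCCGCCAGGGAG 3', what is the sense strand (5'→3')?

5'-CTCCCTGGCGGCGTCTTCGCTGGCGGCAATCGA-3'

The coding strand is complementary and antiparallel to the template: take the complement (A↔T, G↔C) and reverse.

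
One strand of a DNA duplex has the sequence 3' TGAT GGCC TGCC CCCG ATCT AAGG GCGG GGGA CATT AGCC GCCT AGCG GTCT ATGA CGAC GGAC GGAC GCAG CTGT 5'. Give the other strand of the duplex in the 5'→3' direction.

The strand is given 3'→5', so its complement runs 5'→3' in the same left-to-right order: pair each base A↔T, G↔C.

5'-ACTACCGGACGGGGGCTAGATTCCCGCCCCCTGTAATCGGCGGATCGCCAGATACTGCTGCCTGCCTGCGTCGACA-3'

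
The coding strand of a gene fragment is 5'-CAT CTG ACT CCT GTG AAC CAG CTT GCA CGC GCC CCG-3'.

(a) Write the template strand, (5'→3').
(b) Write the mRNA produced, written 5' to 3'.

(a) 5'-CGGGGCGCGTGCAAGCTGGTTCACAGGAGTCAGATG-3'
(b) 5′-CAUCUGACUCCUGUGAACCAGCUUGCACGCGCCCCG-3′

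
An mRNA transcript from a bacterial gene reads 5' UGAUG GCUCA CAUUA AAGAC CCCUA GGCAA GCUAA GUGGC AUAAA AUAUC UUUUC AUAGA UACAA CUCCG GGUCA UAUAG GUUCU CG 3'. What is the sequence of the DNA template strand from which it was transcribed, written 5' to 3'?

Replace U with T to get the coding DNA strand: TGATGGCTCACATTAAAGACCCCTAGGCAAGCTAAGTGGCATAAAATATCTTTTCATAGATACAACTCCGGGTCATATAGGTTCTCG. The template strand is its reverse complement (complement ACTACCGAGTGTAATTTCTGGGGATCCGTTCGATTCACCGTATTTTATAGAAAAGTATCTATGTTGAGGCCCAGTATATCCAAGAGC, then reverse).

5′-CGAGAACCTATATGACCCGGAGTTGTATCTATGAAAAGATATTTTATGCCACTTAGCTTGCCTAGGGGTCTTTAATGTGAGCCATCA-3′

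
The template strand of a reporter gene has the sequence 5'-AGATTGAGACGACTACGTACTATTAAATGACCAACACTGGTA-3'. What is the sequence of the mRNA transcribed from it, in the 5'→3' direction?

5'-UACCAGUGUUGGUCAUUUAAUAGUACGUAGUCGUCUCAAUCU-3'

The mRNA has the sequence of the coding strand (reverse complement of the template) with T→U. Reverse complement of AGATTGAGACGACTACGTACTATTAAATGACCAACACTGGTA is TACCAGTGTTGGTCATTTAATAGTACGTAGTCGTCTCAATCT; then T→U.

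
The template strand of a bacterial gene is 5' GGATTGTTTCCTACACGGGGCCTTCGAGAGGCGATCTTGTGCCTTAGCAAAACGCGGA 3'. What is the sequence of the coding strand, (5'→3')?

The coding strand is complementary and antiparallel to the template: take the complement (A↔T, G↔C) and reverse.

5'-TCCGCGTTTTGCTAAGGCACAAGATCGCCTCTCGAAGGCCCCGTGTAGGAAACAATCC-3'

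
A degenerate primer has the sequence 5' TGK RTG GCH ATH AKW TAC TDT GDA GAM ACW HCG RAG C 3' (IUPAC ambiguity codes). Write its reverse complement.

Standard pairs A↔T, G↔C; ambiguity codes pair R↔Y, M↔K, W↔W, D↔H. Complement (ACMYACCGDTADTMWATGAHACHTCTKTGWDGCYTCG), then reverse for 5'→3'.

5'-GCTYCGDWGTKTCTHCAHAGTAWMTDATDGCCAYMCA-3'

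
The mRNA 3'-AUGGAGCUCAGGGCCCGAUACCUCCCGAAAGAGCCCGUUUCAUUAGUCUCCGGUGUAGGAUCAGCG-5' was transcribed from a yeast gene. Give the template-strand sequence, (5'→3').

5'-TACCTCGAGTCCCGGGCTATGGAGGGCTTTCTCGGGCAAAGTAATCAGAGGCCACATCCTAGTCGC-3'

Written 5'→3' the mRNA is GCGACUAGGAUGUGGCCUCUGAUUACUUUGCCCGAGAAAGCCCUCCAUAGCCCGGGACUCGAGGUA, so the coding DNA strand is GCGACTAGGATGTGGCCTCTGATTACTTTGCCCGAGAAAGCCCTCCATAGCCCGGGACTCGAGGTA. The template is its reverse complement.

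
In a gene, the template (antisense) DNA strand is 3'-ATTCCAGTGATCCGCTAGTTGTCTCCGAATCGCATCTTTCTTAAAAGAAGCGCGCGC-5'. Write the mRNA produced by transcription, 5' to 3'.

Reading the template 3'→5' as shown, RNA polymerase pairs each base (A→U, T→A, G↔C) to build mRNA 5'→3' directly.

5'-UAAGGUCACUAGGCGAUCAACAGAGGCUUAGCGUAGAAAGAAUUUUCUUCGCGCGCG-3'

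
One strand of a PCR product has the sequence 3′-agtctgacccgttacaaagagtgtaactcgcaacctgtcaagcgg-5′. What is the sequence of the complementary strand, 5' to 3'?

The strand is given 3'→5', so its complement runs 5'→3' in the same left-to-right order: pair each base A↔T, G↔C.

5'-TCAGACTGGGCAATGTTTCTCACATTGAGCGTTGGACAGTTCGCC-3'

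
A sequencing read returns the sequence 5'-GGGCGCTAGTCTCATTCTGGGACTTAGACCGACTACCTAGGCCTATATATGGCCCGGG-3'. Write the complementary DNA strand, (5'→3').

5'-CCCGGGCCATATATAGGCCTAGGTAGTCGGTCTAAGTCCCAGAATGAGACTAGCGCCC-3'

The complement of GGGCGCTAGTCTCATTCTGGGACTTAGACCGACTACCTAGGCCTATATATGGCCCGGG is CCCGCGATCAGAGTAAGACCCTGAATCTGGCTGATGGATCCGGATATATACCGGGCCC (A↔T, G↔C). DNA strands are antiparallel, so the complementary strand runs 3'→5'; reversing gives the 5'→3' form.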